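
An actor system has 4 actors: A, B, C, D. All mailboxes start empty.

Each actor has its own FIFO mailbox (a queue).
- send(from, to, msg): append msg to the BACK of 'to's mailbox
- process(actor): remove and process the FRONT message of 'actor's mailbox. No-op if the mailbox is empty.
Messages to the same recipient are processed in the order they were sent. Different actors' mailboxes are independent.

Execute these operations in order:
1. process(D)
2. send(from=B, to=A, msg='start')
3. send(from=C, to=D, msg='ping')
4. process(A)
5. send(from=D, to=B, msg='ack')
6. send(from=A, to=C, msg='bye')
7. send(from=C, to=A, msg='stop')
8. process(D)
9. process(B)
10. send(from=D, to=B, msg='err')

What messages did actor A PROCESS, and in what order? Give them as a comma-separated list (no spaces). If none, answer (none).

After 1 (process(D)): A:[] B:[] C:[] D:[]
After 2 (send(from=B, to=A, msg='start')): A:[start] B:[] C:[] D:[]
After 3 (send(from=C, to=D, msg='ping')): A:[start] B:[] C:[] D:[ping]
After 4 (process(A)): A:[] B:[] C:[] D:[ping]
After 5 (send(from=D, to=B, msg='ack')): A:[] B:[ack] C:[] D:[ping]
After 6 (send(from=A, to=C, msg='bye')): A:[] B:[ack] C:[bye] D:[ping]
After 7 (send(from=C, to=A, msg='stop')): A:[stop] B:[ack] C:[bye] D:[ping]
After 8 (process(D)): A:[stop] B:[ack] C:[bye] D:[]
After 9 (process(B)): A:[stop] B:[] C:[bye] D:[]
After 10 (send(from=D, to=B, msg='err')): A:[stop] B:[err] C:[bye] D:[]

Answer: start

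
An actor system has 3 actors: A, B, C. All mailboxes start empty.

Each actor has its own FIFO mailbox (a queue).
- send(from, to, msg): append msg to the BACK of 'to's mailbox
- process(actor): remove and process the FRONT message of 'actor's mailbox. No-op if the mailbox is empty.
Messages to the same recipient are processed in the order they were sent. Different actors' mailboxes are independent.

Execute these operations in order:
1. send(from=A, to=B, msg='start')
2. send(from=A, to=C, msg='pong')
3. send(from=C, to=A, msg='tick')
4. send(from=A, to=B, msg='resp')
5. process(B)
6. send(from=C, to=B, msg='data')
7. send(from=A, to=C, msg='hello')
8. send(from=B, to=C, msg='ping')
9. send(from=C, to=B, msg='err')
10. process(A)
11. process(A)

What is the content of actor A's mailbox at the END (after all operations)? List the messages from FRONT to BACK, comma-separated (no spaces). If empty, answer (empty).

Answer: (empty)

Derivation:
After 1 (send(from=A, to=B, msg='start')): A:[] B:[start] C:[]
After 2 (send(from=A, to=C, msg='pong')): A:[] B:[start] C:[pong]
After 3 (send(from=C, to=A, msg='tick')): A:[tick] B:[start] C:[pong]
After 4 (send(from=A, to=B, msg='resp')): A:[tick] B:[start,resp] C:[pong]
After 5 (process(B)): A:[tick] B:[resp] C:[pong]
After 6 (send(from=C, to=B, msg='data')): A:[tick] B:[resp,data] C:[pong]
After 7 (send(from=A, to=C, msg='hello')): A:[tick] B:[resp,data] C:[pong,hello]
After 8 (send(from=B, to=C, msg='ping')): A:[tick] B:[resp,data] C:[pong,hello,ping]
After 9 (send(from=C, to=B, msg='err')): A:[tick] B:[resp,data,err] C:[pong,hello,ping]
After 10 (process(A)): A:[] B:[resp,data,err] C:[pong,hello,ping]
After 11 (process(A)): A:[] B:[resp,data,err] C:[pong,hello,ping]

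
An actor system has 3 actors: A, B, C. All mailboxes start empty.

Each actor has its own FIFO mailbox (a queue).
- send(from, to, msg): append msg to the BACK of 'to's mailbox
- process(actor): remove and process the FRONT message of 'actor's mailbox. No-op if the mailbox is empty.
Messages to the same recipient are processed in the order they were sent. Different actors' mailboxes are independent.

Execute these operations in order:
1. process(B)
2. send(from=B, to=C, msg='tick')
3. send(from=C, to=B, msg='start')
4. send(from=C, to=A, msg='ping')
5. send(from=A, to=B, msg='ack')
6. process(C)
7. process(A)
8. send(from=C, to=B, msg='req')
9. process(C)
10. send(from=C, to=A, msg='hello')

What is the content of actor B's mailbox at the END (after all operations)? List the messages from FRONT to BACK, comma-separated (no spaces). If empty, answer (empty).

Answer: start,ack,req

Derivation:
After 1 (process(B)): A:[] B:[] C:[]
After 2 (send(from=B, to=C, msg='tick')): A:[] B:[] C:[tick]
After 3 (send(from=C, to=B, msg='start')): A:[] B:[start] C:[tick]
After 4 (send(from=C, to=A, msg='ping')): A:[ping] B:[start] C:[tick]
After 5 (send(from=A, to=B, msg='ack')): A:[ping] B:[start,ack] C:[tick]
After 6 (process(C)): A:[ping] B:[start,ack] C:[]
After 7 (process(A)): A:[] B:[start,ack] C:[]
After 8 (send(from=C, to=B, msg='req')): A:[] B:[start,ack,req] C:[]
After 9 (process(C)): A:[] B:[start,ack,req] C:[]
After 10 (send(from=C, to=A, msg='hello')): A:[hello] B:[start,ack,req] C:[]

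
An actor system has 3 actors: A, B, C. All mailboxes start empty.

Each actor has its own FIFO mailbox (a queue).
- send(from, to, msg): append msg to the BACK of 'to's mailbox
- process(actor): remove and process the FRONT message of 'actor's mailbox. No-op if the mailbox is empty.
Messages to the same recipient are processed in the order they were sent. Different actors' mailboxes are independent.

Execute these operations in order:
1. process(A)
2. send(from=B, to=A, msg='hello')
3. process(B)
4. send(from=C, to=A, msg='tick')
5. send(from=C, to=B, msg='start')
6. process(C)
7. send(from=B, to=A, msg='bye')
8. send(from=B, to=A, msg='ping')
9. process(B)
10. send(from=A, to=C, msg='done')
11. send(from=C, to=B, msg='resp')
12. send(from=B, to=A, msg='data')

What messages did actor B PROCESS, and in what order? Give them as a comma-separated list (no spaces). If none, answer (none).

Answer: start

Derivation:
After 1 (process(A)): A:[] B:[] C:[]
After 2 (send(from=B, to=A, msg='hello')): A:[hello] B:[] C:[]
After 3 (process(B)): A:[hello] B:[] C:[]
After 4 (send(from=C, to=A, msg='tick')): A:[hello,tick] B:[] C:[]
After 5 (send(from=C, to=B, msg='start')): A:[hello,tick] B:[start] C:[]
After 6 (process(C)): A:[hello,tick] B:[start] C:[]
After 7 (send(from=B, to=A, msg='bye')): A:[hello,tick,bye] B:[start] C:[]
After 8 (send(from=B, to=A, msg='ping')): A:[hello,tick,bye,ping] B:[start] C:[]
After 9 (process(B)): A:[hello,tick,bye,ping] B:[] C:[]
After 10 (send(from=A, to=C, msg='done')): A:[hello,tick,bye,ping] B:[] C:[done]
After 11 (send(from=C, to=B, msg='resp')): A:[hello,tick,bye,ping] B:[resp] C:[done]
After 12 (send(from=B, to=A, msg='data')): A:[hello,tick,bye,ping,data] B:[resp] C:[done]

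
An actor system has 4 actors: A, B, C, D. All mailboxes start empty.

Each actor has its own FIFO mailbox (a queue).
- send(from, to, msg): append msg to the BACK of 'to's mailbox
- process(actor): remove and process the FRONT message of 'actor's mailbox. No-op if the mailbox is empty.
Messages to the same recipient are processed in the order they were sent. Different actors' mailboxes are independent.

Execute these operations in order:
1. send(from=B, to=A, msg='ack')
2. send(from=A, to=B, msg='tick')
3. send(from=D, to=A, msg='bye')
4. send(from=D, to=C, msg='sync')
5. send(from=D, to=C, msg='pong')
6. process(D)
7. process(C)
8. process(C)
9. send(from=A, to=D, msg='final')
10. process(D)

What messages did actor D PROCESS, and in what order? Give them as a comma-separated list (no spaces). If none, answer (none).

Answer: final

Derivation:
After 1 (send(from=B, to=A, msg='ack')): A:[ack] B:[] C:[] D:[]
After 2 (send(from=A, to=B, msg='tick')): A:[ack] B:[tick] C:[] D:[]
After 3 (send(from=D, to=A, msg='bye')): A:[ack,bye] B:[tick] C:[] D:[]
After 4 (send(from=D, to=C, msg='sync')): A:[ack,bye] B:[tick] C:[sync] D:[]
After 5 (send(from=D, to=C, msg='pong')): A:[ack,bye] B:[tick] C:[sync,pong] D:[]
After 6 (process(D)): A:[ack,bye] B:[tick] C:[sync,pong] D:[]
After 7 (process(C)): A:[ack,bye] B:[tick] C:[pong] D:[]
After 8 (process(C)): A:[ack,bye] B:[tick] C:[] D:[]
After 9 (send(from=A, to=D, msg='final')): A:[ack,bye] B:[tick] C:[] D:[final]
After 10 (process(D)): A:[ack,bye] B:[tick] C:[] D:[]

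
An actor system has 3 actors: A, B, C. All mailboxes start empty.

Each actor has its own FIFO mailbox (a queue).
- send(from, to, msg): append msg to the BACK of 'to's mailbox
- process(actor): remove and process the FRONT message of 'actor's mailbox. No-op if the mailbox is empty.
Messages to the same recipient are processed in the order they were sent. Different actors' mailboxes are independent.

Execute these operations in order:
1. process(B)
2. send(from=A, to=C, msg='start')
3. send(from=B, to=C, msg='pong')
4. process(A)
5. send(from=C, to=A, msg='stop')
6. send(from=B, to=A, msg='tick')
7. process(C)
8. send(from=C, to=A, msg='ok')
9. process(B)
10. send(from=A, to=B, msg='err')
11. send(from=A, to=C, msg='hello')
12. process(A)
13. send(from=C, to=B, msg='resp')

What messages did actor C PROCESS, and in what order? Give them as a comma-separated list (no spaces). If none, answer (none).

After 1 (process(B)): A:[] B:[] C:[]
After 2 (send(from=A, to=C, msg='start')): A:[] B:[] C:[start]
After 3 (send(from=B, to=C, msg='pong')): A:[] B:[] C:[start,pong]
After 4 (process(A)): A:[] B:[] C:[start,pong]
After 5 (send(from=C, to=A, msg='stop')): A:[stop] B:[] C:[start,pong]
After 6 (send(from=B, to=A, msg='tick')): A:[stop,tick] B:[] C:[start,pong]
After 7 (process(C)): A:[stop,tick] B:[] C:[pong]
After 8 (send(from=C, to=A, msg='ok')): A:[stop,tick,ok] B:[] C:[pong]
After 9 (process(B)): A:[stop,tick,ok] B:[] C:[pong]
After 10 (send(from=A, to=B, msg='err')): A:[stop,tick,ok] B:[err] C:[pong]
After 11 (send(from=A, to=C, msg='hello')): A:[stop,tick,ok] B:[err] C:[pong,hello]
After 12 (process(A)): A:[tick,ok] B:[err] C:[pong,hello]
After 13 (send(from=C, to=B, msg='resp')): A:[tick,ok] B:[err,resp] C:[pong,hello]

Answer: start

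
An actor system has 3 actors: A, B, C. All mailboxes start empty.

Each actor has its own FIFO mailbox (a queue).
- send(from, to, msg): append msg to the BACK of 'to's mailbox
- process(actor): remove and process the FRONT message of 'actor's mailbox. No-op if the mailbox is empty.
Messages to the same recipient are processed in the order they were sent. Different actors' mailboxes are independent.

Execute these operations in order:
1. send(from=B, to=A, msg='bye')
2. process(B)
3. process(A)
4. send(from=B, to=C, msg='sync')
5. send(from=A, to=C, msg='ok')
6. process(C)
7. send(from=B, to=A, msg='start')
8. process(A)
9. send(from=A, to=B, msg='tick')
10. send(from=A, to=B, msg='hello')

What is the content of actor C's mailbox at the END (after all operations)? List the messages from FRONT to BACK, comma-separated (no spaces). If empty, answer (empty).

Answer: ok

Derivation:
After 1 (send(from=B, to=A, msg='bye')): A:[bye] B:[] C:[]
After 2 (process(B)): A:[bye] B:[] C:[]
After 3 (process(A)): A:[] B:[] C:[]
After 4 (send(from=B, to=C, msg='sync')): A:[] B:[] C:[sync]
After 5 (send(from=A, to=C, msg='ok')): A:[] B:[] C:[sync,ok]
After 6 (process(C)): A:[] B:[] C:[ok]
After 7 (send(from=B, to=A, msg='start')): A:[start] B:[] C:[ok]
After 8 (process(A)): A:[] B:[] C:[ok]
After 9 (send(from=A, to=B, msg='tick')): A:[] B:[tick] C:[ok]
After 10 (send(from=A, to=B, msg='hello')): A:[] B:[tick,hello] C:[ok]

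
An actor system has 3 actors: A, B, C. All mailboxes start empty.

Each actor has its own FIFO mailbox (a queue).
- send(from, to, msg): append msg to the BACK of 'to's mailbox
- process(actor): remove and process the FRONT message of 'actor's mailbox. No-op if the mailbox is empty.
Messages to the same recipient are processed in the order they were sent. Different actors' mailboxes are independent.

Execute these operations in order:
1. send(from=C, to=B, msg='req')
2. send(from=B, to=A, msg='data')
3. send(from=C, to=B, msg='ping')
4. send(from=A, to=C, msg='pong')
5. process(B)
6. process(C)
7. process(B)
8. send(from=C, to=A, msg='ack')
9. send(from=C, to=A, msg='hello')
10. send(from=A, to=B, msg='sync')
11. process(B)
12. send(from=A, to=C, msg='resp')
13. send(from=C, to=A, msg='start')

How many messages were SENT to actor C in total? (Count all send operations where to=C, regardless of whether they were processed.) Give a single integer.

Answer: 2

Derivation:
After 1 (send(from=C, to=B, msg='req')): A:[] B:[req] C:[]
After 2 (send(from=B, to=A, msg='data')): A:[data] B:[req] C:[]
After 3 (send(from=C, to=B, msg='ping')): A:[data] B:[req,ping] C:[]
After 4 (send(from=A, to=C, msg='pong')): A:[data] B:[req,ping] C:[pong]
After 5 (process(B)): A:[data] B:[ping] C:[pong]
After 6 (process(C)): A:[data] B:[ping] C:[]
After 7 (process(B)): A:[data] B:[] C:[]
After 8 (send(from=C, to=A, msg='ack')): A:[data,ack] B:[] C:[]
After 9 (send(from=C, to=A, msg='hello')): A:[data,ack,hello] B:[] C:[]
After 10 (send(from=A, to=B, msg='sync')): A:[data,ack,hello] B:[sync] C:[]
After 11 (process(B)): A:[data,ack,hello] B:[] C:[]
After 12 (send(from=A, to=C, msg='resp')): A:[data,ack,hello] B:[] C:[resp]
After 13 (send(from=C, to=A, msg='start')): A:[data,ack,hello,start] B:[] C:[resp]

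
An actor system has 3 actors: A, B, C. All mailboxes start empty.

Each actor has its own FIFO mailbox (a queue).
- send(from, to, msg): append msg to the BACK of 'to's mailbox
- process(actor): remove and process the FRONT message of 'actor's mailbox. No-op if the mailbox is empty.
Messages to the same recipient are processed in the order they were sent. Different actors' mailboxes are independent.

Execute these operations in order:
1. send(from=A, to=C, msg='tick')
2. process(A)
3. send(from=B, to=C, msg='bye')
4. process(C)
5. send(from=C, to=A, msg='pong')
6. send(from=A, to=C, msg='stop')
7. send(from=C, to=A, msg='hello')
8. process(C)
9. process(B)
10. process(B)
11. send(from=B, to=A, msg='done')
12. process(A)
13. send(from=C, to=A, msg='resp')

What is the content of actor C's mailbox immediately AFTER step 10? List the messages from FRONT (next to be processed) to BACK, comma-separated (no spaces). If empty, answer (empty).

After 1 (send(from=A, to=C, msg='tick')): A:[] B:[] C:[tick]
After 2 (process(A)): A:[] B:[] C:[tick]
After 3 (send(from=B, to=C, msg='bye')): A:[] B:[] C:[tick,bye]
After 4 (process(C)): A:[] B:[] C:[bye]
After 5 (send(from=C, to=A, msg='pong')): A:[pong] B:[] C:[bye]
After 6 (send(from=A, to=C, msg='stop')): A:[pong] B:[] C:[bye,stop]
After 7 (send(from=C, to=A, msg='hello')): A:[pong,hello] B:[] C:[bye,stop]
After 8 (process(C)): A:[pong,hello] B:[] C:[stop]
After 9 (process(B)): A:[pong,hello] B:[] C:[stop]
After 10 (process(B)): A:[pong,hello] B:[] C:[stop]

stop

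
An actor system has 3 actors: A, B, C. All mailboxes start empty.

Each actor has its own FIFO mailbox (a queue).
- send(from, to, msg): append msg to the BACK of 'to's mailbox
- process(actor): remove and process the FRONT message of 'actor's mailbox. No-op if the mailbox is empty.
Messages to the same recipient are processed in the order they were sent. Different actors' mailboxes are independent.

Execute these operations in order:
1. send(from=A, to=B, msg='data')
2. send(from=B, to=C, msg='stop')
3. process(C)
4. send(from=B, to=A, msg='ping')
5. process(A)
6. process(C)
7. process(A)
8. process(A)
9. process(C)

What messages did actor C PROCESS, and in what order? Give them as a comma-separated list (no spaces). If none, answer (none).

After 1 (send(from=A, to=B, msg='data')): A:[] B:[data] C:[]
After 2 (send(from=B, to=C, msg='stop')): A:[] B:[data] C:[stop]
After 3 (process(C)): A:[] B:[data] C:[]
After 4 (send(from=B, to=A, msg='ping')): A:[ping] B:[data] C:[]
After 5 (process(A)): A:[] B:[data] C:[]
After 6 (process(C)): A:[] B:[data] C:[]
After 7 (process(A)): A:[] B:[data] C:[]
After 8 (process(A)): A:[] B:[data] C:[]
After 9 (process(C)): A:[] B:[data] C:[]

Answer: stop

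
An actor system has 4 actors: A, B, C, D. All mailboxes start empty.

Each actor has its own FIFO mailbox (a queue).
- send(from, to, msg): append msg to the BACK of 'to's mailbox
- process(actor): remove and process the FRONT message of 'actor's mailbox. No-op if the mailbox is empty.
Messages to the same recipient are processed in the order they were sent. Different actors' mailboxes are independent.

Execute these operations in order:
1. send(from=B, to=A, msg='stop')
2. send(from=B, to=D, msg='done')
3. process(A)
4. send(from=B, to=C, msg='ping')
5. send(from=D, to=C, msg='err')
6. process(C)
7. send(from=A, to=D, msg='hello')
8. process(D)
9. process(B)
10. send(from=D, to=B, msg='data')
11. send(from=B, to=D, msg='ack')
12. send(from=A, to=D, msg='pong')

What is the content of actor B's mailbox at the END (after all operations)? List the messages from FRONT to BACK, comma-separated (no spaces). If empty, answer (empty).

After 1 (send(from=B, to=A, msg='stop')): A:[stop] B:[] C:[] D:[]
After 2 (send(from=B, to=D, msg='done')): A:[stop] B:[] C:[] D:[done]
After 3 (process(A)): A:[] B:[] C:[] D:[done]
After 4 (send(from=B, to=C, msg='ping')): A:[] B:[] C:[ping] D:[done]
After 5 (send(from=D, to=C, msg='err')): A:[] B:[] C:[ping,err] D:[done]
After 6 (process(C)): A:[] B:[] C:[err] D:[done]
After 7 (send(from=A, to=D, msg='hello')): A:[] B:[] C:[err] D:[done,hello]
After 8 (process(D)): A:[] B:[] C:[err] D:[hello]
After 9 (process(B)): A:[] B:[] C:[err] D:[hello]
After 10 (send(from=D, to=B, msg='data')): A:[] B:[data] C:[err] D:[hello]
After 11 (send(from=B, to=D, msg='ack')): A:[] B:[data] C:[err] D:[hello,ack]
After 12 (send(from=A, to=D, msg='pong')): A:[] B:[data] C:[err] D:[hello,ack,pong]

Answer: data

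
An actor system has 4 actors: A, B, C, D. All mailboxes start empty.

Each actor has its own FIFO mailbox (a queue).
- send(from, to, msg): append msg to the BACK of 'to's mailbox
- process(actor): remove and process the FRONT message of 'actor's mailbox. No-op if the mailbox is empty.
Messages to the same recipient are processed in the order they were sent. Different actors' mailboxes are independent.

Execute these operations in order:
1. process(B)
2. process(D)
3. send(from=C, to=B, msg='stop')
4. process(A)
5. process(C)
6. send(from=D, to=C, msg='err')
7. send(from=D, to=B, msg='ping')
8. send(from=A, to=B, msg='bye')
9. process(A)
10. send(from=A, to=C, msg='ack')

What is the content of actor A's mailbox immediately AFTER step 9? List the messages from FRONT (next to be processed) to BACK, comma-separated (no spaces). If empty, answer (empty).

After 1 (process(B)): A:[] B:[] C:[] D:[]
After 2 (process(D)): A:[] B:[] C:[] D:[]
After 3 (send(from=C, to=B, msg='stop')): A:[] B:[stop] C:[] D:[]
After 4 (process(A)): A:[] B:[stop] C:[] D:[]
After 5 (process(C)): A:[] B:[stop] C:[] D:[]
After 6 (send(from=D, to=C, msg='err')): A:[] B:[stop] C:[err] D:[]
After 7 (send(from=D, to=B, msg='ping')): A:[] B:[stop,ping] C:[err] D:[]
After 8 (send(from=A, to=B, msg='bye')): A:[] B:[stop,ping,bye] C:[err] D:[]
After 9 (process(A)): A:[] B:[stop,ping,bye] C:[err] D:[]

(empty)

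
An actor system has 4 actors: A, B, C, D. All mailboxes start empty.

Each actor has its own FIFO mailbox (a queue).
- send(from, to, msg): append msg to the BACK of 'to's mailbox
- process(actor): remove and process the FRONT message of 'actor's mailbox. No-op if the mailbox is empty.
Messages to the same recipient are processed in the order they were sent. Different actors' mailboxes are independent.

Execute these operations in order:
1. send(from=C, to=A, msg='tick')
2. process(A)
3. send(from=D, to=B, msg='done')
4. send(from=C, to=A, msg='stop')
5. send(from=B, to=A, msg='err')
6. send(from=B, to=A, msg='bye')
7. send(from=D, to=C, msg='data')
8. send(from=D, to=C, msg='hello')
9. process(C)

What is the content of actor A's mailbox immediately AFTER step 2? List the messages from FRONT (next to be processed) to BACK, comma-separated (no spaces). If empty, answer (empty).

After 1 (send(from=C, to=A, msg='tick')): A:[tick] B:[] C:[] D:[]
After 2 (process(A)): A:[] B:[] C:[] D:[]

(empty)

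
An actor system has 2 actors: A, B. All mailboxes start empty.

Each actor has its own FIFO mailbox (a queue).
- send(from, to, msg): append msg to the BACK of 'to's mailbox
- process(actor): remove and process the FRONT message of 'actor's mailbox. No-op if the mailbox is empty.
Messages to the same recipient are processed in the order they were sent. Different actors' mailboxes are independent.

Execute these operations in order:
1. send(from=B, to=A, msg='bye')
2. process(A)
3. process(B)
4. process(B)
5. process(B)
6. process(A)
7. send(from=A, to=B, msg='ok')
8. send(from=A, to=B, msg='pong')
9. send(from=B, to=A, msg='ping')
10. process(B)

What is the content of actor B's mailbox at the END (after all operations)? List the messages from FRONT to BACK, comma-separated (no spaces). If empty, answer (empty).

After 1 (send(from=B, to=A, msg='bye')): A:[bye] B:[]
After 2 (process(A)): A:[] B:[]
After 3 (process(B)): A:[] B:[]
After 4 (process(B)): A:[] B:[]
After 5 (process(B)): A:[] B:[]
After 6 (process(A)): A:[] B:[]
After 7 (send(from=A, to=B, msg='ok')): A:[] B:[ok]
After 8 (send(from=A, to=B, msg='pong')): A:[] B:[ok,pong]
After 9 (send(from=B, to=A, msg='ping')): A:[ping] B:[ok,pong]
After 10 (process(B)): A:[ping] B:[pong]

Answer: pong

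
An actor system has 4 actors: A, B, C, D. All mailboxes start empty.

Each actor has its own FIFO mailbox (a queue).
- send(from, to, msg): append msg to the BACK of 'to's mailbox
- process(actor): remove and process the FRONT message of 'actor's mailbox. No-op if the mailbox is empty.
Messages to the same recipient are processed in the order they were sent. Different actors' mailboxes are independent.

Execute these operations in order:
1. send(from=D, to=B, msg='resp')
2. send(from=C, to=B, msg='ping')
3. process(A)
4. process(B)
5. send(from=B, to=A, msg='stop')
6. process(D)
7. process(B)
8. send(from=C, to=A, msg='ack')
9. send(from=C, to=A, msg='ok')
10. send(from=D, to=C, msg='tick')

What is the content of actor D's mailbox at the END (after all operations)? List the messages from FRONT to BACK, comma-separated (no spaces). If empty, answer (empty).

Answer: (empty)

Derivation:
After 1 (send(from=D, to=B, msg='resp')): A:[] B:[resp] C:[] D:[]
After 2 (send(from=C, to=B, msg='ping')): A:[] B:[resp,ping] C:[] D:[]
After 3 (process(A)): A:[] B:[resp,ping] C:[] D:[]
After 4 (process(B)): A:[] B:[ping] C:[] D:[]
After 5 (send(from=B, to=A, msg='stop')): A:[stop] B:[ping] C:[] D:[]
After 6 (process(D)): A:[stop] B:[ping] C:[] D:[]
After 7 (process(B)): A:[stop] B:[] C:[] D:[]
After 8 (send(from=C, to=A, msg='ack')): A:[stop,ack] B:[] C:[] D:[]
After 9 (send(from=C, to=A, msg='ok')): A:[stop,ack,ok] B:[] C:[] D:[]
After 10 (send(from=D, to=C, msg='tick')): A:[stop,ack,ok] B:[] C:[tick] D:[]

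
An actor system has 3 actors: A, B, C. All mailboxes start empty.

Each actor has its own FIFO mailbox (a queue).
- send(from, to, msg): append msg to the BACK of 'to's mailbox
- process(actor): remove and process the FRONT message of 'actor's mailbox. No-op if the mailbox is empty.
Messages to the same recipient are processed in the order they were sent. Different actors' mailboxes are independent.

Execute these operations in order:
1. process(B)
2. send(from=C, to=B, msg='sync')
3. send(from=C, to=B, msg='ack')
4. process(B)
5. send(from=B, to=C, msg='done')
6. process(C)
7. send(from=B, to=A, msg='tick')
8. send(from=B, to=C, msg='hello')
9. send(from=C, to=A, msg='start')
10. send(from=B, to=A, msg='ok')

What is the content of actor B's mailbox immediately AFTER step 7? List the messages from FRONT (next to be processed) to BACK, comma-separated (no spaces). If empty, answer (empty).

After 1 (process(B)): A:[] B:[] C:[]
After 2 (send(from=C, to=B, msg='sync')): A:[] B:[sync] C:[]
After 3 (send(from=C, to=B, msg='ack')): A:[] B:[sync,ack] C:[]
After 4 (process(B)): A:[] B:[ack] C:[]
After 5 (send(from=B, to=C, msg='done')): A:[] B:[ack] C:[done]
After 6 (process(C)): A:[] B:[ack] C:[]
After 7 (send(from=B, to=A, msg='tick')): A:[tick] B:[ack] C:[]

ack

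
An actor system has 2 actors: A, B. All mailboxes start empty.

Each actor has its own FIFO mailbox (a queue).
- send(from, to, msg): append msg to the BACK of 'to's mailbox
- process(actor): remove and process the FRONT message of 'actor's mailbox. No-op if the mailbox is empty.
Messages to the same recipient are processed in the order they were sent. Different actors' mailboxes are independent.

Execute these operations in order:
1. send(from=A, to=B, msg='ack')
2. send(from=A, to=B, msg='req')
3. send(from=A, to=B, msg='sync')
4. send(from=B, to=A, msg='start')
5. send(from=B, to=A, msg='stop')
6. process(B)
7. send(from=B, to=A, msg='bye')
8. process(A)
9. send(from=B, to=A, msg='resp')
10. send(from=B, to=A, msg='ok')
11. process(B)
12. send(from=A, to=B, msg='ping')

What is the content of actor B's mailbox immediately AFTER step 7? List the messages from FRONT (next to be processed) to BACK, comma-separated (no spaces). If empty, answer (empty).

After 1 (send(from=A, to=B, msg='ack')): A:[] B:[ack]
After 2 (send(from=A, to=B, msg='req')): A:[] B:[ack,req]
After 3 (send(from=A, to=B, msg='sync')): A:[] B:[ack,req,sync]
After 4 (send(from=B, to=A, msg='start')): A:[start] B:[ack,req,sync]
After 5 (send(from=B, to=A, msg='stop')): A:[start,stop] B:[ack,req,sync]
After 6 (process(B)): A:[start,stop] B:[req,sync]
After 7 (send(from=B, to=A, msg='bye')): A:[start,stop,bye] B:[req,sync]

req,sync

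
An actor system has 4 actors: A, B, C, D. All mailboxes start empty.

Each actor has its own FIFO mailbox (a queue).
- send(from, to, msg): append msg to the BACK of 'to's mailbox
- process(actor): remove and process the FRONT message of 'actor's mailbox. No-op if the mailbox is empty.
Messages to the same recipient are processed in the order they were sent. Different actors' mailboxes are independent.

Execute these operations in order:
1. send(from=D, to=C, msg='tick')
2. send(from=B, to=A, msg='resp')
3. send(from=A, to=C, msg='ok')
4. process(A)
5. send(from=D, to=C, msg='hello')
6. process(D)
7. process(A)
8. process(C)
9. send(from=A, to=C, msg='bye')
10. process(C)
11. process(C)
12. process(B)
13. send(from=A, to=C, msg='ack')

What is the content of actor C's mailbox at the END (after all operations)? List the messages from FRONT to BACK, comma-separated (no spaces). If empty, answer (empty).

Answer: bye,ack

Derivation:
After 1 (send(from=D, to=C, msg='tick')): A:[] B:[] C:[tick] D:[]
After 2 (send(from=B, to=A, msg='resp')): A:[resp] B:[] C:[tick] D:[]
After 3 (send(from=A, to=C, msg='ok')): A:[resp] B:[] C:[tick,ok] D:[]
After 4 (process(A)): A:[] B:[] C:[tick,ok] D:[]
After 5 (send(from=D, to=C, msg='hello')): A:[] B:[] C:[tick,ok,hello] D:[]
After 6 (process(D)): A:[] B:[] C:[tick,ok,hello] D:[]
After 7 (process(A)): A:[] B:[] C:[tick,ok,hello] D:[]
After 8 (process(C)): A:[] B:[] C:[ok,hello] D:[]
After 9 (send(from=A, to=C, msg='bye')): A:[] B:[] C:[ok,hello,bye] D:[]
After 10 (process(C)): A:[] B:[] C:[hello,bye] D:[]
After 11 (process(C)): A:[] B:[] C:[bye] D:[]
After 12 (process(B)): A:[] B:[] C:[bye] D:[]
After 13 (send(from=A, to=C, msg='ack')): A:[] B:[] C:[bye,ack] D:[]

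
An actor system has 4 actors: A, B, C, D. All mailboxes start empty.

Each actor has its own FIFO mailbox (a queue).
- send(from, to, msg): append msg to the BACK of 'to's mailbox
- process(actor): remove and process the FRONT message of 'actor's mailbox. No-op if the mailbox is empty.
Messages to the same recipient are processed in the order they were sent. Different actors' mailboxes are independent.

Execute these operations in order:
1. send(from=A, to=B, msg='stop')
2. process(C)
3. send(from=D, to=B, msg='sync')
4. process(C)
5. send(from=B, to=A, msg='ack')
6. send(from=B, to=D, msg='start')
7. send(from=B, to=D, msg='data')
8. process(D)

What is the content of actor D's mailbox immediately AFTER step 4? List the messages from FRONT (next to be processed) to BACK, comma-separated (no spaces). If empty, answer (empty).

After 1 (send(from=A, to=B, msg='stop')): A:[] B:[stop] C:[] D:[]
After 2 (process(C)): A:[] B:[stop] C:[] D:[]
After 3 (send(from=D, to=B, msg='sync')): A:[] B:[stop,sync] C:[] D:[]
After 4 (process(C)): A:[] B:[stop,sync] C:[] D:[]

(empty)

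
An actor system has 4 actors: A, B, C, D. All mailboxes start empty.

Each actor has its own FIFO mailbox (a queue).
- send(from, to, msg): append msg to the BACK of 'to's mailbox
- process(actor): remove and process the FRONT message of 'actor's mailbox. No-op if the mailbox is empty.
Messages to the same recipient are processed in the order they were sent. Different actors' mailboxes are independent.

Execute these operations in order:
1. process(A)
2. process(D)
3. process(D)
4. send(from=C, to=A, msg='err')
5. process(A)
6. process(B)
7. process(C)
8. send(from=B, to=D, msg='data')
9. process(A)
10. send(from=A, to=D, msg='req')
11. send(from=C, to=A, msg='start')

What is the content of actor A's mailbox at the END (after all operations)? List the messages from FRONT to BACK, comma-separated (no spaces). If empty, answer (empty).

Answer: start

Derivation:
After 1 (process(A)): A:[] B:[] C:[] D:[]
After 2 (process(D)): A:[] B:[] C:[] D:[]
After 3 (process(D)): A:[] B:[] C:[] D:[]
After 4 (send(from=C, to=A, msg='err')): A:[err] B:[] C:[] D:[]
After 5 (process(A)): A:[] B:[] C:[] D:[]
After 6 (process(B)): A:[] B:[] C:[] D:[]
After 7 (process(C)): A:[] B:[] C:[] D:[]
After 8 (send(from=B, to=D, msg='data')): A:[] B:[] C:[] D:[data]
After 9 (process(A)): A:[] B:[] C:[] D:[data]
After 10 (send(from=A, to=D, msg='req')): A:[] B:[] C:[] D:[data,req]
After 11 (send(from=C, to=A, msg='start')): A:[start] B:[] C:[] D:[data,req]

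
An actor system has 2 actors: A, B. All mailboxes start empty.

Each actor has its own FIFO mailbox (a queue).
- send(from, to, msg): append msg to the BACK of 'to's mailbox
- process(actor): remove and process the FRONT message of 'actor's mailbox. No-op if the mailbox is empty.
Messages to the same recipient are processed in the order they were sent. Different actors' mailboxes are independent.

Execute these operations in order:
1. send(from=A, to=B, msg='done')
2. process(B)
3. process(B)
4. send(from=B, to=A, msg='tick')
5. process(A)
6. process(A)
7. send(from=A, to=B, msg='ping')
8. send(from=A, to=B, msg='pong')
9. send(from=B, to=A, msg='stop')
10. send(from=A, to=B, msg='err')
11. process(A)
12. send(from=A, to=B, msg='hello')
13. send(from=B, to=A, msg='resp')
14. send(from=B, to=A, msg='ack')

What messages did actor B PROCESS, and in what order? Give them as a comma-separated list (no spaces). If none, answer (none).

After 1 (send(from=A, to=B, msg='done')): A:[] B:[done]
After 2 (process(B)): A:[] B:[]
After 3 (process(B)): A:[] B:[]
After 4 (send(from=B, to=A, msg='tick')): A:[tick] B:[]
After 5 (process(A)): A:[] B:[]
After 6 (process(A)): A:[] B:[]
After 7 (send(from=A, to=B, msg='ping')): A:[] B:[ping]
After 8 (send(from=A, to=B, msg='pong')): A:[] B:[ping,pong]
After 9 (send(from=B, to=A, msg='stop')): A:[stop] B:[ping,pong]
After 10 (send(from=A, to=B, msg='err')): A:[stop] B:[ping,pong,err]
After 11 (process(A)): A:[] B:[ping,pong,err]
After 12 (send(from=A, to=B, msg='hello')): A:[] B:[ping,pong,err,hello]
After 13 (send(from=B, to=A, msg='resp')): A:[resp] B:[ping,pong,err,hello]
After 14 (send(from=B, to=A, msg='ack')): A:[resp,ack] B:[ping,pong,err,hello]

Answer: done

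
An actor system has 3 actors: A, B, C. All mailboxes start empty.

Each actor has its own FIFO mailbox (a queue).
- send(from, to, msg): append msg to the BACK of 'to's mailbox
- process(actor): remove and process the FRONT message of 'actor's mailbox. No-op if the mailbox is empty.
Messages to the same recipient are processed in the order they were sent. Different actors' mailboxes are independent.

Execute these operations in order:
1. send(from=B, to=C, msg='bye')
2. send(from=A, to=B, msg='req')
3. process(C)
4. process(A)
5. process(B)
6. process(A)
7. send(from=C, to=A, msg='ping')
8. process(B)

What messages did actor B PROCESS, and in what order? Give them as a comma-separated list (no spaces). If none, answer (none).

Answer: req

Derivation:
After 1 (send(from=B, to=C, msg='bye')): A:[] B:[] C:[bye]
After 2 (send(from=A, to=B, msg='req')): A:[] B:[req] C:[bye]
After 3 (process(C)): A:[] B:[req] C:[]
After 4 (process(A)): A:[] B:[req] C:[]
After 5 (process(B)): A:[] B:[] C:[]
After 6 (process(A)): A:[] B:[] C:[]
After 7 (send(from=C, to=A, msg='ping')): A:[ping] B:[] C:[]
After 8 (process(B)): A:[ping] B:[] C:[]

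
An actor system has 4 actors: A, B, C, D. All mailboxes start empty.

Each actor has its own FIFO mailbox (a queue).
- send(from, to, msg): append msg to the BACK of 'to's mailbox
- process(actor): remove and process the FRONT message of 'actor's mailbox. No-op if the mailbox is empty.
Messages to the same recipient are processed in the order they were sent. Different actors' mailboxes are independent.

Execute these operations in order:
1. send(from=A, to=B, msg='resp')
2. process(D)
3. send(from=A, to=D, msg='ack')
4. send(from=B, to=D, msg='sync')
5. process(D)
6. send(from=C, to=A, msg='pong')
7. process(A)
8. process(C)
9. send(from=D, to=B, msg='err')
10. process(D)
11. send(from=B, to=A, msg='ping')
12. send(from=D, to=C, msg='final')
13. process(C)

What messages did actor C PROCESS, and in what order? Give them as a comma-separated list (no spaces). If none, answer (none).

After 1 (send(from=A, to=B, msg='resp')): A:[] B:[resp] C:[] D:[]
After 2 (process(D)): A:[] B:[resp] C:[] D:[]
After 3 (send(from=A, to=D, msg='ack')): A:[] B:[resp] C:[] D:[ack]
After 4 (send(from=B, to=D, msg='sync')): A:[] B:[resp] C:[] D:[ack,sync]
After 5 (process(D)): A:[] B:[resp] C:[] D:[sync]
After 6 (send(from=C, to=A, msg='pong')): A:[pong] B:[resp] C:[] D:[sync]
After 7 (process(A)): A:[] B:[resp] C:[] D:[sync]
After 8 (process(C)): A:[] B:[resp] C:[] D:[sync]
After 9 (send(from=D, to=B, msg='err')): A:[] B:[resp,err] C:[] D:[sync]
After 10 (process(D)): A:[] B:[resp,err] C:[] D:[]
After 11 (send(from=B, to=A, msg='ping')): A:[ping] B:[resp,err] C:[] D:[]
After 12 (send(from=D, to=C, msg='final')): A:[ping] B:[resp,err] C:[final] D:[]
After 13 (process(C)): A:[ping] B:[resp,err] C:[] D:[]

Answer: final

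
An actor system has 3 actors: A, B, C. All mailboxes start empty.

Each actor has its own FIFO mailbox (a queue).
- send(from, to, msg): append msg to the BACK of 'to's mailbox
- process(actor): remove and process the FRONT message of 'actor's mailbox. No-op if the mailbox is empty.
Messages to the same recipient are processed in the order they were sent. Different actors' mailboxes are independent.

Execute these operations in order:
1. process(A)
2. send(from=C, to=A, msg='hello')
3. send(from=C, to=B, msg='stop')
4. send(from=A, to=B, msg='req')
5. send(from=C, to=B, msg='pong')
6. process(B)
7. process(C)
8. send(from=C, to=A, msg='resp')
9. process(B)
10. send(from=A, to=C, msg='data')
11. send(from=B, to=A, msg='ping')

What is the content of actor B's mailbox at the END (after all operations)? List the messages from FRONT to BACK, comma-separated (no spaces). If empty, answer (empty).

After 1 (process(A)): A:[] B:[] C:[]
After 2 (send(from=C, to=A, msg='hello')): A:[hello] B:[] C:[]
After 3 (send(from=C, to=B, msg='stop')): A:[hello] B:[stop] C:[]
After 4 (send(from=A, to=B, msg='req')): A:[hello] B:[stop,req] C:[]
After 5 (send(from=C, to=B, msg='pong')): A:[hello] B:[stop,req,pong] C:[]
After 6 (process(B)): A:[hello] B:[req,pong] C:[]
After 7 (process(C)): A:[hello] B:[req,pong] C:[]
After 8 (send(from=C, to=A, msg='resp')): A:[hello,resp] B:[req,pong] C:[]
After 9 (process(B)): A:[hello,resp] B:[pong] C:[]
After 10 (send(from=A, to=C, msg='data')): A:[hello,resp] B:[pong] C:[data]
After 11 (send(from=B, to=A, msg='ping')): A:[hello,resp,ping] B:[pong] C:[data]

Answer: pong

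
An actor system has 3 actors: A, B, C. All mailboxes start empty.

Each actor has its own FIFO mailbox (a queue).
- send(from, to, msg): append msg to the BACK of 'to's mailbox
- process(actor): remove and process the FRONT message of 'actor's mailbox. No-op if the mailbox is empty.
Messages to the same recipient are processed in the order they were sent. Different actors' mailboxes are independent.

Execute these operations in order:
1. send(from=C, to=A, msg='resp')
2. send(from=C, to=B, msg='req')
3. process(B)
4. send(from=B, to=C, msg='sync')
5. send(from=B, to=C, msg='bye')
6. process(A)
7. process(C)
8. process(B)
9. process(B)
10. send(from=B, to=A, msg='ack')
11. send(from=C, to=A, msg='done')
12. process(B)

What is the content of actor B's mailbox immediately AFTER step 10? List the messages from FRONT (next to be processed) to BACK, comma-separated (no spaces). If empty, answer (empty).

After 1 (send(from=C, to=A, msg='resp')): A:[resp] B:[] C:[]
After 2 (send(from=C, to=B, msg='req')): A:[resp] B:[req] C:[]
After 3 (process(B)): A:[resp] B:[] C:[]
After 4 (send(from=B, to=C, msg='sync')): A:[resp] B:[] C:[sync]
After 5 (send(from=B, to=C, msg='bye')): A:[resp] B:[] C:[sync,bye]
After 6 (process(A)): A:[] B:[] C:[sync,bye]
After 7 (process(C)): A:[] B:[] C:[bye]
After 8 (process(B)): A:[] B:[] C:[bye]
After 9 (process(B)): A:[] B:[] C:[bye]
After 10 (send(from=B, to=A, msg='ack')): A:[ack] B:[] C:[bye]

(empty)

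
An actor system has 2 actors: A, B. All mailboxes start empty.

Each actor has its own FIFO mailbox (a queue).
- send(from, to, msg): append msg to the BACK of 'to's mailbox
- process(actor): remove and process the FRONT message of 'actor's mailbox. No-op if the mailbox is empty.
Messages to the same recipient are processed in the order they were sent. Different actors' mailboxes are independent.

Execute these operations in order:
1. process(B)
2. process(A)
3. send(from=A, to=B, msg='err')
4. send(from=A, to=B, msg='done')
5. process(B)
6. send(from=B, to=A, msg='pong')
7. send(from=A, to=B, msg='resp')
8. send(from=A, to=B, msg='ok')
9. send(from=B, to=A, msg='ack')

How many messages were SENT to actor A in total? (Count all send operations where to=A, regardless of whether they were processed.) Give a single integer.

Answer: 2

Derivation:
After 1 (process(B)): A:[] B:[]
After 2 (process(A)): A:[] B:[]
After 3 (send(from=A, to=B, msg='err')): A:[] B:[err]
After 4 (send(from=A, to=B, msg='done')): A:[] B:[err,done]
After 5 (process(B)): A:[] B:[done]
After 6 (send(from=B, to=A, msg='pong')): A:[pong] B:[done]
After 7 (send(from=A, to=B, msg='resp')): A:[pong] B:[done,resp]
After 8 (send(from=A, to=B, msg='ok')): A:[pong] B:[done,resp,ok]
After 9 (send(from=B, to=A, msg='ack')): A:[pong,ack] B:[done,resp,ok]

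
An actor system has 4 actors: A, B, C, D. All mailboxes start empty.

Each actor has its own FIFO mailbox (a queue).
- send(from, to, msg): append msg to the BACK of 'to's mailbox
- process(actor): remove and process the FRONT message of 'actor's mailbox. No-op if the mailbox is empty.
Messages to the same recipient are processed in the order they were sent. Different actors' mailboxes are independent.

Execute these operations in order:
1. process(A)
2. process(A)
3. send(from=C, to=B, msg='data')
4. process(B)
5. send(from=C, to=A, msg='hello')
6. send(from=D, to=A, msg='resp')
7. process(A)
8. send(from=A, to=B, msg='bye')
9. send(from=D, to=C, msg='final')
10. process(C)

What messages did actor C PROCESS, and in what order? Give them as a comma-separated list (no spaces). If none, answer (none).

After 1 (process(A)): A:[] B:[] C:[] D:[]
After 2 (process(A)): A:[] B:[] C:[] D:[]
After 3 (send(from=C, to=B, msg='data')): A:[] B:[data] C:[] D:[]
After 4 (process(B)): A:[] B:[] C:[] D:[]
After 5 (send(from=C, to=A, msg='hello')): A:[hello] B:[] C:[] D:[]
After 6 (send(from=D, to=A, msg='resp')): A:[hello,resp] B:[] C:[] D:[]
After 7 (process(A)): A:[resp] B:[] C:[] D:[]
After 8 (send(from=A, to=B, msg='bye')): A:[resp] B:[bye] C:[] D:[]
After 9 (send(from=D, to=C, msg='final')): A:[resp] B:[bye] C:[final] D:[]
After 10 (process(C)): A:[resp] B:[bye] C:[] D:[]

Answer: final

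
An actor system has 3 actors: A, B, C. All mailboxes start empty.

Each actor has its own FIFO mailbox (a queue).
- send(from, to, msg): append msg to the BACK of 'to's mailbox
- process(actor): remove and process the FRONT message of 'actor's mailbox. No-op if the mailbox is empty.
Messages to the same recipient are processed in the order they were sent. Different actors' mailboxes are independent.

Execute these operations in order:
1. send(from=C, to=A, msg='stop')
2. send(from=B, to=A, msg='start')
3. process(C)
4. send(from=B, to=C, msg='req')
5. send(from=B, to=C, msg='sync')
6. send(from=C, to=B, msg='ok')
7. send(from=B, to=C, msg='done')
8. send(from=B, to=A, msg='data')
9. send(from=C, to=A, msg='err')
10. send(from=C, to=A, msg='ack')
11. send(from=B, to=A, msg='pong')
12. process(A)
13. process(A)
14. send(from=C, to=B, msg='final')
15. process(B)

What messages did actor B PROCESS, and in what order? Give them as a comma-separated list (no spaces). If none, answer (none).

Answer: ok

Derivation:
After 1 (send(from=C, to=A, msg='stop')): A:[stop] B:[] C:[]
After 2 (send(from=B, to=A, msg='start')): A:[stop,start] B:[] C:[]
After 3 (process(C)): A:[stop,start] B:[] C:[]
After 4 (send(from=B, to=C, msg='req')): A:[stop,start] B:[] C:[req]
After 5 (send(from=B, to=C, msg='sync')): A:[stop,start] B:[] C:[req,sync]
After 6 (send(from=C, to=B, msg='ok')): A:[stop,start] B:[ok] C:[req,sync]
After 7 (send(from=B, to=C, msg='done')): A:[stop,start] B:[ok] C:[req,sync,done]
After 8 (send(from=B, to=A, msg='data')): A:[stop,start,data] B:[ok] C:[req,sync,done]
After 9 (send(from=C, to=A, msg='err')): A:[stop,start,data,err] B:[ok] C:[req,sync,done]
After 10 (send(from=C, to=A, msg='ack')): A:[stop,start,data,err,ack] B:[ok] C:[req,sync,done]
After 11 (send(from=B, to=A, msg='pong')): A:[stop,start,data,err,ack,pong] B:[ok] C:[req,sync,done]
After 12 (process(A)): A:[start,data,err,ack,pong] B:[ok] C:[req,sync,done]
After 13 (process(A)): A:[data,err,ack,pong] B:[ok] C:[req,sync,done]
After 14 (send(from=C, to=B, msg='final')): A:[data,err,ack,pong] B:[ok,final] C:[req,sync,done]
After 15 (process(B)): A:[data,err,ack,pong] B:[final] C:[req,sync,done]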